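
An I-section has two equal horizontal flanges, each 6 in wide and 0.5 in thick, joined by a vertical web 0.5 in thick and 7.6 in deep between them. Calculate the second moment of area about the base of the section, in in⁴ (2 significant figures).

Split into non-overlapping primitives; take the origin at the lower-left of the bounding box.
Bottom flange: 6 × 0.5, A = 3 in², y = 0.25 in, Ī = 0.0625 in⁴.
Web: 0.5 × 7.6, A = 3.8 in², y = 4.3 in, Ī = 18.29 in⁴.
Top flange: 6 × 0.5, A = 3 in², y = 8.35 in, Ī = 0.0625 in⁴.
Transfer each piece to the base of the section using Ī + A·d² with d = y − 0:
  bottom flange: d = 0.25 in → contributes +0.25 in⁴
  web: d = 4.3 in → contributes +88.55 in⁴
  top flange: d = 8.35 in → contributes +209.2 in⁴
Total I = 298 in⁴.

I_base ≈ 300 in⁴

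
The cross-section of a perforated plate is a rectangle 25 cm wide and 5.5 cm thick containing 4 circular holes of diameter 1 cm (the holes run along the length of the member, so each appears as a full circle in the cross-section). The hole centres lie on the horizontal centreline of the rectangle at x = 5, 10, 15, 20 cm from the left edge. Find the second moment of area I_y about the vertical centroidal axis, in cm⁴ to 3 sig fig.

Decompose the section into non-overlapping parts with the origin at the bottom-left of its bounding rectangle.
Plate: 25 × 5.5, A = 137.5 cm², x = 12.5 cm, Ī = 7161.5 cm⁴.
Hole 1 (subtracted): ⌀1, A = 0.7854 cm², x = 5 cm, Ī = 0.049087 cm⁴.
Hole 2 (subtracted): ⌀1, A = 0.7854 cm², x = 10 cm, Ī = 0.049087 cm⁴.
Hole 3 (subtracted): ⌀1, A = 0.7854 cm², x = 15 cm, Ī = 0.049087 cm⁴.
Hole 4 (subtracted): ⌀1, A = 0.7854 cm², x = 20 cm, Ī = 0.049087 cm⁴.
By symmetry the centroid is at mid-width, x̄ = 12.5 cm.
Transfer each piece to the vertical centroidal axis using Ī + A·d² with d = x − 12.5:
  plate: d = 0 cm → contributes +7161.5 cm⁴
  hole 1: d = -7.5 cm → contributes −44.228 cm⁴
  hole 2: d = -2.5 cm → contributes −4.9578 cm⁴
  hole 3: d = 2.5 cm → contributes −4.9578 cm⁴
  hole 4: d = 7.5 cm → contributes −44.228 cm⁴
Total I = 7063.1 cm⁴.

I_y ≈ 7060 cm⁴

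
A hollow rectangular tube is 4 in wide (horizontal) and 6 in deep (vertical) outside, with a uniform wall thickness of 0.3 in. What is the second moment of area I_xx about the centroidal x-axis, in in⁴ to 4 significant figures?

I_xx ≈ 27.39 in⁴

Break the section into simple shapes (no overlaps), measuring from the bottom-left corner of the bounding box.
Outer rectangle: 4 × 6, A = 24 in², y = 3 in, Ī = 72 in⁴.
Inner void (subtracted): 3.4 × 5.4, A = 18.36 in², y = 3 in, Ī = 44.6148 in⁴.
By symmetry the centroid is at mid-height, ȳ = 3 in.
All pieces are centred on the centroidal x-axis, so I = ΣĪ (holes subtracted) = 27.3852 in⁴.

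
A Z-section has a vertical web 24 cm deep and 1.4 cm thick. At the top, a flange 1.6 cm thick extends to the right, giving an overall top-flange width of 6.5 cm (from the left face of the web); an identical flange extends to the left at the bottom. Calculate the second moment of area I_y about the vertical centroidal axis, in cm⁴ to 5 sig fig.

I_y ≈ 213.24 cm⁴

Split into non-overlapping primitives; take the origin at the lower-left of the bounding box.
Web: 1.4 × 24, A = 33.6 cm², x = 5.8 cm, Ī = 5.488 cm⁴.
Top flange (beyond web): 5.1 × 1.6, A = 8.16 cm², x = 9.05 cm, Ī = 17.6868 cm⁴.
Bottom flange (beyond web): 5.1 × 1.6, A = 8.16 cm², x = 2.55 cm, Ī = 17.6868 cm⁴.
Centroid: x̄ = ΣA·x / ΣA = 5.8 cm.
Transfer each piece to the vertical centroidal axis using Ī + A·d² with d = x − 5.8:
  web: d = 0 cm → contributes +5.488 cm⁴
  top flange (beyond web): d = 3.25 cm → contributes +103.8768 cm⁴
  bottom flange (beyond web): d = -3.25 cm → contributes +103.8768 cm⁴
Total I = 213.2416 cm⁴.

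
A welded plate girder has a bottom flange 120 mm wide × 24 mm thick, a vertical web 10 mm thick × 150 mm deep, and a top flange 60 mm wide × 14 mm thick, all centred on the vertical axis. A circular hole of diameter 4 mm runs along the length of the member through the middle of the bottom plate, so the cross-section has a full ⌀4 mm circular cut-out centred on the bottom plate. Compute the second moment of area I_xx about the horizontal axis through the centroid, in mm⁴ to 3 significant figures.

Treat the section as a set of non-overlapping primitives; coordinates are from the bounding-box lower-left.
Bottom plate: 120 × 24, A = 2 880 mm², y = 12 mm, Ī = 138 240 mm⁴.
Web plate: 10 × 150, A = 1 500 mm², y = 99 mm, Ī = 2 812 500 mm⁴.
Top plate: 60 × 14, A = 840 mm², y = 181 mm, Ī = 13 720 mm⁴.
Hole (subtracted): ⌀4, A = 12.566 mm², y = 12 mm, Ī = 12.566 mm⁴.
Centroid: ȳ = ΣA·y / ΣA = 64.321 mm.
Transfer each piece to the horizontal axis through the centroid using Ī + A·d² with d = y − 64.321:
  bottom plate: d = -52.321 mm → contributes +8 022 311 mm⁴
  web plate: d = 34.679 mm → contributes +4 616 412 mm⁴
  top plate: d = 116.68 mm → contributes +11 449 401 mm⁴
  hole: d = -52.321 mm → contributes −34 413 mm⁴
Total I = 24 053 710 mm⁴.

I_xx ≈ 2.41 × 10⁷ mm⁴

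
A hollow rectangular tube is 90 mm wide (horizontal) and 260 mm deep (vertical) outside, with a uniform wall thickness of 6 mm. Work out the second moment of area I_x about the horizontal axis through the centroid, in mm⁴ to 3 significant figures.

I_x ≈ 3.27 × 10⁷ mm⁴

Decompose the section into non-overlapping parts with the origin at the bottom-left of its bounding rectangle.
Outer rectangle: 90 × 260, A = 23 400 mm², y = 130 mm, Ī = 131 820 000 mm⁴.
Inner void (subtracted): 78 × 248, A = 19 344 mm², y = 130 mm, Ī = 99 144 448 mm⁴.
By symmetry the centroid is at mid-height, ȳ = 130 mm.
All pieces are centred on the horizontal axis through the centroid, so I = ΣĪ (holes subtracted) = 32 675 552 mm⁴.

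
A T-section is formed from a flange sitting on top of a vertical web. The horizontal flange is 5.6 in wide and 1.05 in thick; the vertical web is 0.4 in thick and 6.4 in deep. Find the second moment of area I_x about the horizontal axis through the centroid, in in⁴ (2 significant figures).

Break the section into simple shapes (no overlaps), measuring from the bottom-left corner of the bounding box.
Flange: 5.6 × 1.05, A = 5.88 in², y = 6.925 in, Ī = 0.5402 in⁴.
Web: 0.4 × 6.4, A = 2.56 in², y = 3.2 in, Ī = 8.738 in⁴.
Centroid: ȳ = ΣA·y / ΣA = 5.795 in.
Transfer each piece to the horizontal axis through the centroid using Ī + A·d² with d = y − 5.795:
  flange: d = 1.13 in → contributes +8.047 in⁴
  web: d = -2.595 in → contributes +25.98 in⁴
Total I = 34.03 in⁴.

I_x ≈ 34 in⁴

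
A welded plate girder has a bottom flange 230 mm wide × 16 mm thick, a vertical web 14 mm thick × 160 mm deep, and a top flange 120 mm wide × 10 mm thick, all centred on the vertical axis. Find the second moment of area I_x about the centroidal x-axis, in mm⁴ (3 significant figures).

Treat the section as a set of non-overlapping primitives; coordinates are from the bounding-box lower-left.
Bottom plate: 230 × 16, A = 3 680 mm², y = 8 mm, Ī = 78 507 mm⁴.
Web plate: 14 × 160, A = 2 240 mm², y = 96 mm, Ī = 4 778 667 mm⁴.
Top plate: 120 × 10, A = 1 200 mm², y = 181 mm, Ī = 10 000 mm⁴.
Centroid: ȳ = ΣA·y / ΣA = 64.843 mm.
Transfer each piece to the centroidal x-axis using Ī + A·d² with d = y − 64.843:
  bottom plate: d = -56.843 mm → contributes +11 968 926 mm⁴
  web plate: d = 31.157 mm → contributes +6 953 208 mm⁴
  top plate: d = 116.16 mm → contributes +16 201 023 mm⁴
Total I = 35 123 157 mm⁴.

I_x ≈ 3.51 × 10⁷ mm⁴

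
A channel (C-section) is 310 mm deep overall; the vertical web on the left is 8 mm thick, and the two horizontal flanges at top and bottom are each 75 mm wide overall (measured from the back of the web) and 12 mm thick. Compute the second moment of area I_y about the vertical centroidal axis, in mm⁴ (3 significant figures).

Break the section into simple shapes (no overlaps), measuring from the bottom-left corner of the bounding box.
Web: 8 × 310, A = 2 480 mm², x = 4 mm, Ī = 13 227 mm⁴.
Top flange (beyond web): 67 × 12, A = 804 mm², x = 41.5 mm, Ī = 300 763 mm⁴.
Bottom flange (beyond web): 67 × 12, A = 804 mm², x = 41.5 mm, Ī = 300 763 mm⁴.
Centroid: x̄ = ΣA·x / ΣA = 18.75 mm.
Transfer each piece to the vertical centroidal axis using Ī + A·d² with d = x − 18.75:
  web: d = -14.75 mm → contributes +552 817 mm⁴
  top flange (beyond web): d = 22.75 mm → contributes +716 865 mm⁴
  bottom flange (beyond web): d = 22.75 mm → contributes +716 865 mm⁴
Total I = 1 986 548 mm⁴.

I_y ≈ 1.99 × 10⁶ mm⁴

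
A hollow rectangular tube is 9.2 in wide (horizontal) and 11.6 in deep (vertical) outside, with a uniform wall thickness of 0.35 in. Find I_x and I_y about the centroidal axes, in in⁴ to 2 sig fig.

Decompose the section into non-overlapping parts with the origin at the bottom-left of its bounding rectangle.
Outer rectangle: 9.2 × 11.6, A = 106.7 in², y = 5.8 in, Ī = 1 197 in⁴.
Inner void (subtracted): 8.5 × 10.9, A = 92.65 in², y = 5.8 in, Ī = 917.3 in⁴.
By symmetry the centroid is at mid-height, ȳ = 5.8 in.
All pieces are centred on the centroidal x-axis, so I = ΣĪ (holes subtracted) = 279.4 in⁴.
Repeating about the centroidal y-axis gives I_y = 194.9 in⁴.

I_x ≈ 280 in⁴, I_y ≈ 190 in⁴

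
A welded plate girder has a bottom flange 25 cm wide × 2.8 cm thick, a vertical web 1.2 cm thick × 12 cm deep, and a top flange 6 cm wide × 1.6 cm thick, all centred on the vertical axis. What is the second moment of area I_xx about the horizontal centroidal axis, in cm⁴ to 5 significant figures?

Split into non-overlapping primitives; take the origin at the lower-left of the bounding box.
Bottom plate: 25 × 2.8, A = 70 cm², y = 1.4 cm, Ī = 45.73333 cm⁴.
Web plate: 1.2 × 12, A = 14.4 cm², y = 8.8 cm, Ī = 172.8 cm⁴.
Top plate: 6 × 1.6, A = 9.6 cm², y = 15.6 cm, Ī = 2.048 cm⁴.
Centroid: ȳ = ΣA·y / ΣA = 3.98383 cm.
Transfer each piece to the horizontal centroidal axis using Ī + A·d² with d = y − 3.98383:
  bottom plate: d = -2.58383 cm → contributes +513.0657 cm⁴
  web plate: d = 4.81617 cm → contributes +506.8151 cm⁴
  top plate: d = 11.61617 cm → contributes +1297.428 cm⁴
Total I = 2317.309 cm⁴.

I_xx ≈ 2317.3 cm⁴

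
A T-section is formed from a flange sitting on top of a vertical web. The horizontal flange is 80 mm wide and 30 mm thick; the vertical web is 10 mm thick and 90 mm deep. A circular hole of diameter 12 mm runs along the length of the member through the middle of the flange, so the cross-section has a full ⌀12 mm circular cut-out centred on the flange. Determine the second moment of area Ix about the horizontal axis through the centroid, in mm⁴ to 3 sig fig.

Split into non-overlapping primitives; take the origin at the lower-left of the bounding box.
Flange: 80 × 30, A = 2 400 mm², y = 105 mm, Ī = 180 000 mm⁴.
Web: 10 × 90, A = 900 mm², y = 45 mm, Ī = 607 500 mm⁴.
Hole (subtracted): ⌀12, A = 113.1 mm², y = 105 mm, Ī = 1017.9 mm⁴.
Centroid: ȳ = ΣA·y / ΣA = 88.056 mm.
Transfer each piece to the horizontal axis through the centroid using Ī + A·d² with d = y − 88.056:
  flange: d = 16.944 mm → contributes +869 067 mm⁴
  web: d = -43.056 mm → contributes +2 275 910 mm⁴
  hole: d = 16.944 mm → contributes −33 489 mm⁴
Total I = 3 111 487 mm⁴.

Ix ≈ 3.11 × 10⁶ mm⁴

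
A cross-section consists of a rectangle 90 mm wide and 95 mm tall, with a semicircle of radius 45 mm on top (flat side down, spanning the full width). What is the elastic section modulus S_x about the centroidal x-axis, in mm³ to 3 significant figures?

S_x ≈ 2.31 × 10⁵ mm³

Split into non-overlapping primitives; take the origin at the lower-left of the bounding box.
Rectangular body: 90 × 95, A = 8 550 mm², y = 47.5 mm, Ī = 6 430 313 mm⁴.
Semicircular cap: semicircle r = 45, A = 3180.9 mm², y = 114.1 mm, Ī = 450 072 mm⁴.
Centroid: ȳ = ΣA·y / ΣA = 65.558 mm.
Transfer each piece to the centroidal x-axis using Ī + A·d² with d = y − 65.558:
  rectangular body: d = -18.058 mm → contributes +9 218 527 mm⁴
  semicircular cap: d = 48.54 mm → contributes +7 944 653 mm⁴
Total I = 17 163 180 mm⁴.
Extreme fibre distance c = 74.442 mm; S = I/c = 230 559 mm³.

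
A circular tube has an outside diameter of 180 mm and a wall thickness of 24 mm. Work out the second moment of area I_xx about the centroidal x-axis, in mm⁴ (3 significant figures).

I_xx ≈ 3.66 × 10⁷ mm⁴

Treat the section as a set of non-overlapping primitives; coordinates are from the bounding-box lower-left.
Outer circle: ⌀180, A = 25 447 mm², y = 90 mm, Ī = 51 529 974 mm⁴.
Bore (subtracted): ⌀132, A = 13 685 mm², y = 90 mm, Ī = 14 902 723 mm⁴.
By symmetry the centroid is at mid-height, ȳ = 90 mm.
All pieces are centred on the centroidal x-axis, so I = ΣĪ (holes subtracted) = 36 627 251 mm⁴.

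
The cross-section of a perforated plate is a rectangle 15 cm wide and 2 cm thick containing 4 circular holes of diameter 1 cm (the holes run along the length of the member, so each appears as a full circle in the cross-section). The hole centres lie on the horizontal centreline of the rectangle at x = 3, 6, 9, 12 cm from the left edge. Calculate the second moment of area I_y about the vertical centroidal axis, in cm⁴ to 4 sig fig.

Break the section into simple shapes (no overlaps), measuring from the bottom-left corner of the bounding box.
Plate: 15 × 2, A = 30 cm², x = 7.5 cm, Ī = 562.5 cm⁴.
Hole 1 (subtracted): ⌀1, A = 0.785398 cm², x = 3 cm, Ī = 0.0490874 cm⁴.
Hole 2 (subtracted): ⌀1, A = 0.785398 cm², x = 6 cm, Ī = 0.0490874 cm⁴.
Hole 3 (subtracted): ⌀1, A = 0.785398 cm², x = 9 cm, Ī = 0.0490874 cm⁴.
Hole 4 (subtracted): ⌀1, A = 0.785398 cm², x = 12 cm, Ī = 0.0490874 cm⁴.
By symmetry the centroid is at mid-width, x̄ = 7.5 cm.
Transfer each piece to the vertical centroidal axis using Ī + A·d² with d = x − 7.5:
  plate: d = 0 cm → contributes +562.5 cm⁴
  hole 1: d = -4.5 cm → contributes −15.9534 cm⁴
  hole 2: d = -1.5 cm → contributes −1.81623 cm⁴
  hole 3: d = 1.5 cm → contributes −1.81623 cm⁴
  hole 4: d = 4.5 cm → contributes −15.9534 cm⁴
Total I = 526.961 cm⁴.

I_y ≈ 527.0 cm⁴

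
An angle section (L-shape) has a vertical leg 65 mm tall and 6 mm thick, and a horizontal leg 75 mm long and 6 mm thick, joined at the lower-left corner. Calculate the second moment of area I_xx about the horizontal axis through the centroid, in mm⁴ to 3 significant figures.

Treat the section as a set of non-overlapping primitives; coordinates are from the bounding-box lower-left.
Vertical leg: 6 × 65, A = 390 mm², y = 32.5 mm, Ī = 137 313 mm⁴.
Horizontal leg (remainder): 69 × 6, A = 414 mm², y = 3 mm, Ī = 1 242 mm⁴.
Centroid: ȳ = ΣA·y / ΣA = 17.31 mm.
Transfer each piece to the horizontal axis through the centroid using Ī + A·d² with d = y − 17.31:
  vertical leg: d = 15.19 mm → contributes +227 303 mm⁴
  horizontal leg (remainder): d = -14.31 mm → contributes +86 016 mm⁴
Total I = 313 319 mm⁴.

I_xx ≈ 3.13 × 10⁵ mm⁴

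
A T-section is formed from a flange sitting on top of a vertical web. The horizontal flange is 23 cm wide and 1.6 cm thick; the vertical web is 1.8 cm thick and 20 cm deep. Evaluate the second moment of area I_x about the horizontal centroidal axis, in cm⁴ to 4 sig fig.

I_x ≈ 3330 cm⁴

Treat the section as a set of non-overlapping primitives; coordinates are from the bounding-box lower-left.
Flange: 23 × 1.6, A = 36.8 cm², y = 20.8 cm, Ī = 7.85067 cm⁴.
Web: 1.8 × 20, A = 36 cm², y = 10 cm, Ī = 1 200 cm⁴.
Centroid: ȳ = ΣA·y / ΣA = 15.4593 cm.
Transfer each piece to the horizontal centroidal axis using Ī + A·d² with d = y − 15.4593:
  flange: d = 5.34066 cm → contributes +1057.48 cm⁴
  web: d = -5.45934 cm → contributes +2272.96 cm⁴
Total I = 3330.44 cm⁴.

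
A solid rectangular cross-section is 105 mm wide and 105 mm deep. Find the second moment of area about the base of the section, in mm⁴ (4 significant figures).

I_base ≈ 4.052 × 10⁷ mm⁴

The section: 105 × 105, A = 11 025 mm², y = 52.5 mm, Ī = 10 129 219 mm⁴.
Transfer it to the base of the section using Ī + A·d² with d = y − 0:
  the section: d = 52.5 mm → contributes +40 516 875 mm⁴
Total I = 40 516 875 mm⁴.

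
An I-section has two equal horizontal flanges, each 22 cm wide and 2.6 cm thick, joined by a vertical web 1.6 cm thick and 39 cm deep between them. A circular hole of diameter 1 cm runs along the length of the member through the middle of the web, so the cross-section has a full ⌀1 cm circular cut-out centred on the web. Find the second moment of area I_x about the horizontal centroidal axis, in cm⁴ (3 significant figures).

Split into non-overlapping primitives; take the origin at the lower-left of the bounding box.
Bottom flange: 22 × 2.6, A = 57.2 cm², y = 1.3 cm, Ī = 32.223 cm⁴.
Web: 1.6 × 39, A = 62.4 cm², y = 22.1 cm, Ī = 7909.2 cm⁴.
Top flange: 22 × 2.6, A = 57.2 cm², y = 42.9 cm, Ī = 32.223 cm⁴.
Hole (subtracted): ⌀1, A = 0.7854 cm², y = 22.1 cm, Ī = 0.049087 cm⁴.
By symmetry the centroid is at mid-height, ȳ = 22.1 cm.
Transfer each piece to the horizontal centroidal axis using Ī + A·d² with d = y − 22.1:
  bottom flange: d = -20.8 cm → contributes +24 779 cm⁴
  web: d = 0 cm → contributes +7909.2 cm⁴
  top flange: d = 20.8 cm → contributes +24 779 cm⁴
  hole: d = 0 cm → contributes −0.049087 cm⁴
Total I = 57 468 cm⁴.

I_x ≈ 5.75 × 10⁴ cm⁴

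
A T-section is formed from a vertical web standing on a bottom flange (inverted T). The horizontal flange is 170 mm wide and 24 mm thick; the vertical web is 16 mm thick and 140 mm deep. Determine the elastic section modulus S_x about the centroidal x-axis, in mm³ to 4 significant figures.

S_x ≈ 1.104 × 10⁵ mm³

Treat the section as a set of non-overlapping primitives; coordinates are from the bounding-box lower-left.
Flange: 170 × 24, A = 4 080 mm², y = 12 mm, Ī = 195 840 mm⁴.
Web: 16 × 140, A = 2 240 mm², y = 94 mm, Ī = 3 658 667 mm⁴.
Centroid: ȳ = ΣA·y / ΣA = 41.0633 mm.
Transfer each piece to the centroidal x-axis using Ī + A·d² with d = y − 41.0633:
  flange: d = -29.0633 mm → contributes +3 642 114 mm⁴
  web: d = 52.9367 mm → contributes +9 935 808 mm⁴
Total I = 13 577 921 mm⁴.
Extreme fibre distance c = 122.937 mm; S = I/c = 110 446 mm³.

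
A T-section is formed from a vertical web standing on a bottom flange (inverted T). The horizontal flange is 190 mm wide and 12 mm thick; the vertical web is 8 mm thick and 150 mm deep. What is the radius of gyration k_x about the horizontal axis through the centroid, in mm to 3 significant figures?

Treat the section as a set of non-overlapping primitives; coordinates are from the bounding-box lower-left.
Flange: 190 × 12, A = 2 280 mm², y = 6 mm, Ī = 27 360 mm⁴.
Web: 8 × 150, A = 1 200 mm², y = 87 mm, Ī = 2 250 000 mm⁴.
Centroid: ȳ = ΣA·y / ΣA = 33.931 mm.
Transfer each piece to the horizontal axis through the centroid using Ī + A·d² with d = y − 33.931:
  flange: d = -27.931 mm → contributes +1 806 085 mm⁴
  web: d = 53.069 mm → contributes +5 629 578 mm⁴
Total I = 7 435 663 mm⁴.
Radius of gyration: k = √(I/A) = √(7 435 663 / 3 480) = 46.224 mm.

k_x ≈ 46.2 mm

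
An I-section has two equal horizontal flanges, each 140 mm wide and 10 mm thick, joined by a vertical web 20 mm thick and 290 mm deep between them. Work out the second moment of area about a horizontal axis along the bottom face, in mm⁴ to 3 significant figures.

I_base ≈ 3.10 × 10⁸ mm⁴

Break the section into simple shapes (no overlaps), measuring from the bottom-left corner of the bounding box.
Bottom flange: 140 × 10, A = 1 400 mm², y = 5 mm, Ī = 11 667 mm⁴.
Web: 20 × 290, A = 5 800 mm², y = 155 mm, Ī = 40 648 333 mm⁴.
Top flange: 140 × 10, A = 1 400 mm², y = 305 mm, Ī = 11 667 mm⁴.
Transfer each piece to the base of the section using Ī + A·d² with d = y − 0:
  bottom flange: d = 5 mm → contributes +46 667 mm⁴
  web: d = 155 mm → contributes +179 993 333 mm⁴
  top flange: d = 305 mm → contributes +130 246 667 mm⁴
Total I = 310 286 667 mm⁴.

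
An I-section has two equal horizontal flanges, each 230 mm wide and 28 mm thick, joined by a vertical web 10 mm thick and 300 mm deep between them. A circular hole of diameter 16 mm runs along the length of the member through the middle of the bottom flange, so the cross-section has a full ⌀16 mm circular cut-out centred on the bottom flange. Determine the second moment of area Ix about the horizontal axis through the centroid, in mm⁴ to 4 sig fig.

Ix ≈ 3.643 × 10⁸ mm⁴

Treat the section as a set of non-overlapping primitives; coordinates are from the bounding-box lower-left.
Bottom flange: 230 × 28, A = 6 440 mm², y = 14 mm, Ī = 420 747 mm⁴.
Web: 10 × 300, A = 3 000 mm², y = 178 mm, Ī = 22 500 000 mm⁴.
Top flange: 230 × 28, A = 6 440 mm², y = 342 mm, Ī = 420 747 mm⁴.
Hole (subtracted): ⌀16, A = 201.062 mm², y = 14 mm, Ī = 3216.99 mm⁴.
Centroid: ȳ = ΣA·y / ΣA = 180.103 mm.
Transfer each piece to the horizontal axis through the centroid using Ī + A·d² with d = y − 180.103:
  bottom flange: d = -166.103 mm → contributes +178 101 861 mm⁴
  web: d = -2.10309 mm → contributes +22 513 269 mm⁴
  top flange: d = 161.897 mm → contributes +169 217 080 mm⁴
  hole: d = -166.103 mm → contributes −5 550 563 mm⁴
Total I = 364 281 647 mm⁴.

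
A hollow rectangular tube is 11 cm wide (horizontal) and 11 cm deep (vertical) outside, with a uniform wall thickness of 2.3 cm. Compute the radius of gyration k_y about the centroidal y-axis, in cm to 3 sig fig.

Break the section into simple shapes (no overlaps), measuring from the bottom-left corner of the bounding box.
Outer rectangle: 11 × 11, A = 121 cm², x = 5.5 cm, Ī = 1220.1 cm⁴.
Inner void (subtracted): 6.4 × 6.4, A = 40.96 cm², x = 5.5 cm, Ī = 139.81 cm⁴.
By symmetry the centroid is at mid-width, x̄ = 5.5 cm.
All pieces are centred on the centroidal y-axis, so I = ΣĪ (holes subtracted) = 1080.3 cm⁴.
Radius of gyration: k = √(I/A) = √(1080.3 / 80.04) = 3.6738 cm.

k_y ≈ 3.67 cm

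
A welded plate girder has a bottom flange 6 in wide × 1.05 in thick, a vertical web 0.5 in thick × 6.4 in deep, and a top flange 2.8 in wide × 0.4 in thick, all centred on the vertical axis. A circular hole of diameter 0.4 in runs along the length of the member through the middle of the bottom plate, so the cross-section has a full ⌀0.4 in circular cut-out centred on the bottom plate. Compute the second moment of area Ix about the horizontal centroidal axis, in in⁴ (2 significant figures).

Ix ≈ 75 in⁴

Break the section into simple shapes (no overlaps), measuring from the bottom-left corner of the bounding box.
Bottom plate: 6 × 1.05, A = 6.3 in², y = 0.525 in, Ī = 0.5788 in⁴.
Web plate: 0.5 × 6.4, A = 3.2 in², y = 4.25 in, Ī = 10.92 in⁴.
Top plate: 2.8 × 0.4, A = 1.12 in², y = 7.65 in, Ī = 0.01493 in⁴.
Hole (subtracted): ⌀0.4, A = 0.1257 in², y = 0.525 in, Ī = 0.001257 in⁴.
Centroid: ȳ = ΣA·y / ΣA = 2.421 in.
Transfer each piece to the horizontal centroidal axis using Ī + A·d² with d = y − 2.421:
  bottom plate: d = -1.896 in → contributes +23.23 in⁴
  web plate: d = 1.829 in → contributes +21.62 in⁴
  top plate: d = 5.229 in → contributes +30.64 in⁴
  hole: d = -1.896 in → contributes −0.4531 in⁴
Total I = 75.04 in⁴.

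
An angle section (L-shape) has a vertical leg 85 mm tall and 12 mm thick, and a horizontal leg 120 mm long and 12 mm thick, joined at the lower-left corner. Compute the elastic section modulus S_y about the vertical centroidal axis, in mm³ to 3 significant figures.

S_y ≈ 4.14 × 10⁴ mm³

Break the section into simple shapes (no overlaps), measuring from the bottom-left corner of the bounding box.
Vertical leg: 12 × 85, A = 1 020 mm², x = 6 mm, Ī = 12 240 mm⁴.
Horizontal leg (remainder): 108 × 12, A = 1 296 mm², x = 66 mm, Ī = 1 259 712 mm⁴.
Centroid: x̄ = ΣA·x / ΣA = 39.575 mm.
Transfer each piece to the vertical centroidal axis using Ī + A·d² with d = x − 39.575:
  vertical leg: d = -33.575 mm → contributes +1 162 075 mm⁴
  horizontal leg (remainder): d = 26.425 mm → contributes +2 164 675 mm⁴
Total I = 3 326 750 mm⁴.
Extreme fibre distance c = 80.425 mm; S = I/c = 41 365 mm³.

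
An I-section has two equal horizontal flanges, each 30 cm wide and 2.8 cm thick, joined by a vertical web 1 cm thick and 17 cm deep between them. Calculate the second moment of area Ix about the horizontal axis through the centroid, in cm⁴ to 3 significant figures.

Ix ≈ 1.70 × 10⁴ cm⁴

Split into non-overlapping primitives; take the origin at the lower-left of the bounding box.
Bottom flange: 30 × 2.8, A = 84 cm², y = 1.4 cm, Ī = 54.88 cm⁴.
Web: 1 × 17, A = 17 cm², y = 11.3 cm, Ī = 409.42 cm⁴.
Top flange: 30 × 2.8, A = 84 cm², y = 21.2 cm, Ī = 54.88 cm⁴.
By symmetry the centroid is at mid-height, ȳ = 11.3 cm.
Transfer each piece to the horizontal axis through the centroid using Ī + A·d² with d = y − 11.3:
  bottom flange: d = -9.9 cm → contributes +8287.7 cm⁴
  web: d = 0 cm → contributes +409.42 cm⁴
  top flange: d = 9.9 cm → contributes +8287.7 cm⁴
Total I = 16 985 cm⁴.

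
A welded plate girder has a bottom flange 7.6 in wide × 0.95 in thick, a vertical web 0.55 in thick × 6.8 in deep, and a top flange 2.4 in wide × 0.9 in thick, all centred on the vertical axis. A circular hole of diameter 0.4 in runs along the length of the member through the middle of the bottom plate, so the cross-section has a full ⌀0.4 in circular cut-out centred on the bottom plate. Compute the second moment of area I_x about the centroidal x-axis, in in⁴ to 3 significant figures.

I_x ≈ 125 in⁴

Treat the section as a set of non-overlapping primitives; coordinates are from the bounding-box lower-left.
Bottom plate: 7.6 × 0.95, A = 7.22 in², y = 0.475 in, Ī = 0.543 in⁴.
Web plate: 0.55 × 6.8, A = 3.74 in², y = 4.35 in, Ī = 14.411 in⁴.
Top plate: 2.4 × 0.9, A = 2.16 in², y = 8.2 in, Ī = 0.1458 in⁴.
Hole (subtracted): ⌀0.4, A = 0.12566 in², y = 0.475 in, Ī = 0.0012566 in⁴.
Centroid: ȳ = ΣA·y / ΣA = 2.8744 in.
Transfer each piece to the centroidal x-axis using Ī + A·d² with d = y − 2.8744:
  bottom plate: d = -2.3994 in → contributes +42.109 in⁴
  web plate: d = 1.4756 in → contributes +22.555 in⁴
  top plate: d = 5.3256 in → contributes +61.408 in⁴
  hole: d = -2.3994 in → contributes −0.72471 in⁴
Total I = 125.35 in⁴.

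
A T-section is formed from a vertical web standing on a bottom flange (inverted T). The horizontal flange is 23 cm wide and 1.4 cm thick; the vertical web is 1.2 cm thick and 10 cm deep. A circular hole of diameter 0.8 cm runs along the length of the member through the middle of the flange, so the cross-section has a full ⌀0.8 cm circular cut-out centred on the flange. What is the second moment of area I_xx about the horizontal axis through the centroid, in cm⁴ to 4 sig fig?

I_xx ≈ 388.1 cm⁴

Decompose the section into non-overlapping parts with the origin at the bottom-left of its bounding rectangle.
Flange: 23 × 1.4, A = 32.2 cm², y = 0.7 cm, Ī = 5.25933 cm⁴.
Web: 1.2 × 10, A = 12 cm², y = 6.4 cm, Ī = 100 cm⁴.
Hole (subtracted): ⌀0.8, A = 0.502655 cm², y = 0.7 cm, Ī = 0.0201062 cm⁴.
Centroid: ȳ = ΣA·y / ΣA = 2.26531 cm.
Transfer each piece to the horizontal axis through the centroid using Ī + A·d² with d = y − 2.26531:
  flange: d = -1.56531 cm → contributes +84.1559 cm⁴
  web: d = 4.13469 cm → contributes +305.148 cm⁴
  hole: d = -1.56531 cm → contributes −1.25171 cm⁴
Total I = 388.052 cm⁴.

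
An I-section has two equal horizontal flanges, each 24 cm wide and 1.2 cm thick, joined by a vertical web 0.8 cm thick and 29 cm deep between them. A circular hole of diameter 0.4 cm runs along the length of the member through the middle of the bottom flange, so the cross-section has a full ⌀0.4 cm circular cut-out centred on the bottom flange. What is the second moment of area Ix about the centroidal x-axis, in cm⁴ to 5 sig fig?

Split into non-overlapping primitives; take the origin at the lower-left of the bounding box.
Bottom flange: 24 × 1.2, A = 28.8 cm², y = 0.6 cm, Ī = 3.456 cm⁴.
Web: 0.8 × 29, A = 23.2 cm², y = 15.7 cm, Ī = 1625.933 cm⁴.
Top flange: 24 × 1.2, A = 28.8 cm², y = 30.8 cm, Ī = 3.456 cm⁴.
Hole (subtracted): ⌀0.4, A = 0.1256637 cm², y = 0.6 cm, Ī = 0.001256637 cm⁴.
Centroid: ȳ = ΣA·y / ΣA = 15.72352 cm.
Transfer each piece to the centroidal x-axis using Ī + A·d² with d = y − 15.72352:
  bottom flange: d = -15.12352 cm → contributes +6590.617 cm⁴
  web: d = -0.02352076 cm → contributes +1625.946 cm⁴
  top flange: d = 15.07648 cm → contributes +6549.703 cm⁴
  hole: d = -15.12352 cm → contributes −28.74317 cm⁴
Total I = 14737.52 cm⁴.

Ix ≈ 1.4738 × 10⁴ cm⁴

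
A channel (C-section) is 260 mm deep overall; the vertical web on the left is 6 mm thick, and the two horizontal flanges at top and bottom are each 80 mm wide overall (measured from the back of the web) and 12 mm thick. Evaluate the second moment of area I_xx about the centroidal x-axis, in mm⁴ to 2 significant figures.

Decompose the section into non-overlapping parts with the origin at the bottom-left of its bounding rectangle.
Web: 6 × 260, A = 1 560 mm², y = 130 mm, Ī = 8 788 000 mm⁴.
Top flange (beyond web): 74 × 12, A = 888 mm², y = 254 mm, Ī = 10 656 mm⁴.
Bottom flange (beyond web): 74 × 12, A = 888 mm², y = 6 mm, Ī = 10 656 mm⁴.
By symmetry the centroid is at mid-height, ȳ = 130 mm.
Transfer each piece to the centroidal x-axis using Ī + A·d² with d = y − 130:
  web: d = 0 mm → contributes +8 788 000 mm⁴
  top flange (beyond web): d = 124 mm → contributes +13 664 544 mm⁴
  bottom flange (beyond web): d = -124 mm → contributes +13 664 544 mm⁴
Total I = 36 117 088 mm⁴.

I_xx ≈ 3.6 × 10⁷ mm⁴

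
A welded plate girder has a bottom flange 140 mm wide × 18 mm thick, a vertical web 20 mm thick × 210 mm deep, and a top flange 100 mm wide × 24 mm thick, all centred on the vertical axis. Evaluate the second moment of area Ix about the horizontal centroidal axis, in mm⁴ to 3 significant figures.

Ix ≈ 8.12 × 10⁷ mm⁴

Split into non-overlapping primitives; take the origin at the lower-left of the bounding box.
Bottom plate: 140 × 18, A = 2 520 mm², y = 9 mm, Ī = 68 040 mm⁴.
Web plate: 20 × 210, A = 4 200 mm², y = 123 mm, Ī = 15 435 000 mm⁴.
Top plate: 100 × 24, A = 2 400 mm², y = 240 mm, Ī = 115 200 mm⁴.
Centroid: ȳ = ΣA·y / ΣA = 122.29 mm.
Transfer each piece to the horizontal centroidal axis using Ī + A·d² with d = y − 122.29:
  bottom plate: d = -113.29 mm → contributes +32 410 992 mm⁴
  web plate: d = 0.71053 mm → contributes +15 437 120 mm⁴
  top plate: d = 117.71 mm → contributes +33 369 043 mm⁴
Total I = 81 217 156 mm⁴.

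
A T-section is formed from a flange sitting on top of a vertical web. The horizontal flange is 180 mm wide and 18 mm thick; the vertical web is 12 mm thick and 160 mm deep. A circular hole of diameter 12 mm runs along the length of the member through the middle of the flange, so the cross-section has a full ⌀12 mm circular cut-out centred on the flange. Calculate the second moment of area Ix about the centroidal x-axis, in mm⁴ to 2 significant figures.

Ix ≈ 1.4 × 10⁷ mm⁴

Break the section into simple shapes (no overlaps), measuring from the bottom-left corner of the bounding box.
Flange: 180 × 18, A = 3 240 mm², y = 169 mm, Ī = 87 480 mm⁴.
Web: 12 × 160, A = 1 920 mm², y = 80 mm, Ī = 4 096 000 mm⁴.
Hole (subtracted): ⌀12, A = 113.1 mm², y = 169 mm, Ī = 1 018 mm⁴.
Centroid: ȳ = ΣA·y / ΣA = 135.1 mm.
Transfer each piece to the centroidal x-axis using Ī + A·d² with d = y − 135.1:
  flange: d = 33.86 mm → contributes +3 801 786 mm⁴
  web: d = -55.14 mm → contributes +9 933 946 mm⁴
  hole: d = 33.86 mm → contributes −130 672 mm⁴
Total I = 13 605 060 mm⁴.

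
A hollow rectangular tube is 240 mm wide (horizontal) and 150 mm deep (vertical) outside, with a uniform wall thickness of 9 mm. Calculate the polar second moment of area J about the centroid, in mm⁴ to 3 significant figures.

J ≈ 7.74 × 10⁷ mm⁴

Treat the section as a set of non-overlapping primitives; coordinates are from the bounding-box lower-left.
Outer rectangle: 240 × 150, A = 36 000 mm², y = 75 mm, Ī = 67 500 000 mm⁴.
Inner void (subtracted): 222 × 132, A = 29 304 mm², y = 75 mm, Ī = 42 549 408 mm⁴.
By symmetry the centroid is at mid-height, ȳ = 75 mm.
All pieces are centred on the centroidal x-axis, so I = ΣĪ (holes subtracted) = 24 950 592 mm⁴.
Repeating about the centroidal y-axis gives I_y = 52 448 472 mm⁴.
Polar second moment: J = I_x + I_y = 77 399 064 mm⁴.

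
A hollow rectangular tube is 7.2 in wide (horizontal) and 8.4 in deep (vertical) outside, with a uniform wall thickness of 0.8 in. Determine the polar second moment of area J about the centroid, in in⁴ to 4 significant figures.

Decompose the section into non-overlapping parts with the origin at the bottom-left of its bounding rectangle.
Outer rectangle: 7.2 × 8.4, A = 60.48 in², y = 4.2 in, Ī = 355.622 in⁴.
Inner void (subtracted): 5.6 × 6.8, A = 38.08 in², y = 4.2 in, Ī = 146.735 in⁴.
By symmetry the centroid is at mid-height, ȳ = 4.2 in.
All pieces are centred on the centroidal x-axis, so I = ΣĪ (holes subtracted) = 208.887 in⁴.
Repeating about the centroidal y-axis gives I_y = 161.758 in⁴.
Polar second moment: J = I_x + I_y = 370.645 in⁴.

J ≈ 370.6 in⁴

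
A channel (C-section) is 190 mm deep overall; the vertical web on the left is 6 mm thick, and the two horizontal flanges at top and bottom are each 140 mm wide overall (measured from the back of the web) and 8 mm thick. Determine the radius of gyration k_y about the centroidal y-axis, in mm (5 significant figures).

Split into non-overlapping primitives; take the origin at the lower-left of the bounding box.
Web: 6 × 190, A = 1 140 mm², x = 3 mm, Ī = 3 420 mm⁴.
Top flange (beyond web): 134 × 8, A = 1 072 mm², x = 73 mm, Ī = 1 604 069 mm⁴.
Bottom flange (beyond web): 134 × 8, A = 1 072 mm², x = 73 mm, Ī = 1 604 069 mm⁴.
Centroid: x̄ = ΣA·x / ΣA = 48.70037 mm.
Transfer each piece to the centroidal y-axis using Ī + A·d² with d = x − 48.70037:
  web: d = -45.70037 mm → contributes +2 384 337 mm⁴
  top flange (beyond web): d = 24.29963 mm → contributes +2 237 056 mm⁴
  bottom flange (beyond web): d = 24.29963 mm → contributes +2 237 056 mm⁴
Total I = 6 858 448 mm⁴.
Radius of gyration: k = √(I/A) = √(6 858 448 / 3 284) = 45.69949 mm.

k_y ≈ 45.699 mm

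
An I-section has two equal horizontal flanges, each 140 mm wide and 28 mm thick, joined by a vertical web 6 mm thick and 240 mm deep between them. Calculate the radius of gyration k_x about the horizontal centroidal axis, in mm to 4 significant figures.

Decompose the section into non-overlapping parts with the origin at the bottom-left of its bounding rectangle.
Bottom flange: 140 × 28, A = 3 920 mm², y = 14 mm, Ī = 256 107 mm⁴.
Web: 6 × 240, A = 1 440 mm², y = 148 mm, Ī = 6 912 000 mm⁴.
Top flange: 140 × 28, A = 3 920 mm², y = 282 mm, Ī = 256 107 mm⁴.
By symmetry the centroid is at mid-height, ȳ = 148 mm.
Transfer each piece to the horizontal centroidal axis using Ī + A·d² with d = y − 148:
  bottom flange: d = -134 mm → contributes +70 643 627 mm⁴
  web: d = 0 mm → contributes +6 912 000 mm⁴
  top flange: d = 134 mm → contributes +70 643 627 mm⁴
Total I = 148 199 253 mm⁴.
Radius of gyration: k = √(I/A) = √(148 199 253 / 9 280) = 126.371 mm.

k_x ≈ 126.4 mm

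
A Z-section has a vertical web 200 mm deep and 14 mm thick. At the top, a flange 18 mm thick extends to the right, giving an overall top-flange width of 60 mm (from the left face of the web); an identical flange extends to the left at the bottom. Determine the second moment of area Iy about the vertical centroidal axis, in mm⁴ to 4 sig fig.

Iy ≈ 1.828 × 10⁶ mm⁴

Decompose the section into non-overlapping parts with the origin at the bottom-left of its bounding rectangle.
Web: 14 × 200, A = 2 800 mm², x = 53 mm, Ī = 45733.3 mm⁴.
Top flange (beyond web): 46 × 18, A = 828 mm², x = 83 mm, Ī = 146 004 mm⁴.
Bottom flange (beyond web): 46 × 18, A = 828 mm², x = 23 mm, Ī = 146 004 mm⁴.
Centroid: x̄ = ΣA·x / ΣA = 53 mm.
Transfer each piece to the vertical centroidal axis using Ī + A·d² with d = x − 53:
  web: d = 0 mm → contributes +45733.3 mm⁴
  top flange (beyond web): d = 30 mm → contributes +891 204 mm⁴
  bottom flange (beyond web): d = -30 mm → contributes +891 204 mm⁴
Total I = 1 828 141 mm⁴.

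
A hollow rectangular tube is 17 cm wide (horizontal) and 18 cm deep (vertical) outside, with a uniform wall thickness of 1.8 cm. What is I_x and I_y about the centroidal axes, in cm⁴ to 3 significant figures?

Treat the section as a set of non-overlapping primitives; coordinates are from the bounding-box lower-left.
Outer rectangle: 17 × 18, A = 306 cm², y = 9 cm, Ī = 8 262 cm⁴.
Inner void (subtracted): 13.4 × 14.4, A = 192.96 cm², y = 9 cm, Ī = 3334.3 cm⁴.
By symmetry the centroid is at mid-height, ȳ = 9 cm.
All pieces are centred on the centroidal x-axis, so I = ΣĪ (holes subtracted) = 4927.7 cm⁴.
Repeating about the centroidal y-axis gives I_y = 4482.2 cm⁴.

I_x ≈ 4930 cm⁴, I_y ≈ 4480 cm⁴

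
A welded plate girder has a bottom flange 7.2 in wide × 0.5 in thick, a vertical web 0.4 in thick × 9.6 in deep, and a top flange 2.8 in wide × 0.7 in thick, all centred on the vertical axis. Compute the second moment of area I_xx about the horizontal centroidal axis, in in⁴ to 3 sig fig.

I_xx ≈ 166 in⁴

Break the section into simple shapes (no overlaps), measuring from the bottom-left corner of the bounding box.
Bottom plate: 7.2 × 0.5, A = 3.6 in², y = 0.25 in, Ī = 0.075 in⁴.
Web plate: 0.4 × 9.6, A = 3.84 in², y = 5.3 in, Ī = 29.491 in⁴.
Top plate: 2.8 × 0.7, A = 1.96 in², y = 10.45 in, Ī = 0.080033 in⁴.
Centroid: ȳ = ΣA·y / ΣA = 4.4398 in.
Transfer each piece to the horizontal centroidal axis using Ī + A·d² with d = y − 4.4398:
  bottom plate: d = -4.1898 in → contributes +63.271 in⁴
  web plate: d = 0.86021 in → contributes +32.333 in⁴
  top plate: d = 6.0102 in → contributes +70.88 in⁴
Total I = 166.48 in⁴.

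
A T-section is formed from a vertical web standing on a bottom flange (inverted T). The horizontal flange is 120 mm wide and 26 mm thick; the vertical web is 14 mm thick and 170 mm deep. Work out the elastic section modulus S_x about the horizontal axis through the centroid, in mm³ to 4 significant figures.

Decompose the section into non-overlapping parts with the origin at the bottom-left of its bounding rectangle.
Flange: 120 × 26, A = 3 120 mm², y = 13 mm, Ī = 175 760 mm⁴.
Web: 14 × 170, A = 2 380 mm², y = 111 mm, Ī = 5 731 833 mm⁴.
Centroid: ȳ = ΣA·y / ΣA = 55.4073 mm.
Transfer each piece to the horizontal axis through the centroid using Ī + A·d² with d = y − 55.4073:
  flange: d = -42.4073 mm → contributes +5 786 696 mm⁴
  web: d = 55.5927 mm → contributes +13 087 345 mm⁴
Total I = 18 874 041 mm⁴.
Extreme fibre distance c = 140.593 mm; S = I/c = 134 246 mm³.

S_x ≈ 1.342 × 10⁵ mm³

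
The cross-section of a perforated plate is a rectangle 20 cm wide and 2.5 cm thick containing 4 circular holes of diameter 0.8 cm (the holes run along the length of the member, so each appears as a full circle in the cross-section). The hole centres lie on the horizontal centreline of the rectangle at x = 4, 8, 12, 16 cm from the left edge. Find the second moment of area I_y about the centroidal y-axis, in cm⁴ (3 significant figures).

I_y ≈ 1630 cm⁴

Split into non-overlapping primitives; take the origin at the lower-left of the bounding box.
Plate: 20 × 2.5, A = 50 cm², x = 10 cm, Ī = 1666.7 cm⁴.
Hole 1 (subtracted): ⌀0.8, A = 0.50265 cm², x = 4 cm, Ī = 0.020106 cm⁴.
Hole 2 (subtracted): ⌀0.8, A = 0.50265 cm², x = 8 cm, Ī = 0.020106 cm⁴.
Hole 3 (subtracted): ⌀0.8, A = 0.50265 cm², x = 12 cm, Ī = 0.020106 cm⁴.
Hole 4 (subtracted): ⌀0.8, A = 0.50265 cm², x = 16 cm, Ī = 0.020106 cm⁴.
By symmetry the centroid is at mid-width, x̄ = 10 cm.
Transfer each piece to the centroidal y-axis using Ī + A·d² with d = x − 10:
  plate: d = 0 cm → contributes +1666.7 cm⁴
  hole 1: d = -6 cm → contributes −18.116 cm⁴
  hole 2: d = -2 cm → contributes −2.0307 cm⁴
  hole 3: d = 2 cm → contributes −2.0307 cm⁴
  hole 4: d = 6 cm → contributes −18.116 cm⁴
Total I = 1626.4 cm⁴.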